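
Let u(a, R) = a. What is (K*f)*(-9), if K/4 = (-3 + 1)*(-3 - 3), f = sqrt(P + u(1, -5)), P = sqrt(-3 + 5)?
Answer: -432*sqrt(1 + sqrt(2)) ≈ -671.23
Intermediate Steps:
P = sqrt(2) ≈ 1.4142
f = sqrt(1 + sqrt(2)) (f = sqrt(sqrt(2) + 1) = sqrt(1 + sqrt(2)) ≈ 1.5538)
K = 48 (K = 4*((-3 + 1)*(-3 - 3)) = 4*(-2*(-6)) = 4*12 = 48)
(K*f)*(-9) = (48*sqrt(1 + sqrt(2)))*(-9) = -432*sqrt(1 + sqrt(2))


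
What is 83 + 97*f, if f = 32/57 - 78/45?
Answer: -8743/285 ≈ -30.677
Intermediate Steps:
f = -334/285 (f = 32*(1/57) - 78*1/45 = 32/57 - 26/15 = -334/285 ≈ -1.1719)
83 + 97*f = 83 + 97*(-334/285) = 83 - 32398/285 = -8743/285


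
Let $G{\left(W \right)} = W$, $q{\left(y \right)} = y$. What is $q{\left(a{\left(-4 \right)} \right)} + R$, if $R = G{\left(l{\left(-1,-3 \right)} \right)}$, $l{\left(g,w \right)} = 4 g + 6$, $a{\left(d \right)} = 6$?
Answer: $8$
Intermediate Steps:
$l{\left(g,w \right)} = 6 + 4 g$
$R = 2$ ($R = 6 + 4 \left(-1\right) = 6 - 4 = 2$)
$q{\left(a{\left(-4 \right)} \right)} + R = 6 + 2 = 8$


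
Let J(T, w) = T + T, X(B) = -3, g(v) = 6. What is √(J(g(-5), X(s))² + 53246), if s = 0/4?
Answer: √53390 ≈ 231.06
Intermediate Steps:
s = 0 (s = 0*(¼) = 0)
J(T, w) = 2*T
√(J(g(-5), X(s))² + 53246) = √((2*6)² + 53246) = √(12² + 53246) = √(144 + 53246) = √53390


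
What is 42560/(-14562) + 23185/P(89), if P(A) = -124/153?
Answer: -25830566425/902844 ≈ -28610.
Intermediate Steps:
P(A) = -124/153 (P(A) = -124*1/153 = -124/153)
42560/(-14562) + 23185/P(89) = 42560/(-14562) + 23185/(-124/153) = 42560*(-1/14562) + 23185*(-153/124) = -21280/7281 - 3547305/124 = -25830566425/902844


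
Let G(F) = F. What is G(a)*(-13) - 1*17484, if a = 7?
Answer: -17575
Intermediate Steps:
G(a)*(-13) - 1*17484 = 7*(-13) - 1*17484 = -91 - 17484 = -17575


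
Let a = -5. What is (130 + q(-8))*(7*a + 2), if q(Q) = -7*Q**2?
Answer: 10494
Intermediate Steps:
(130 + q(-8))*(7*a + 2) = (130 - 7*(-8)**2)*(7*(-5) + 2) = (130 - 7*64)*(-35 + 2) = (130 - 448)*(-33) = -318*(-33) = 10494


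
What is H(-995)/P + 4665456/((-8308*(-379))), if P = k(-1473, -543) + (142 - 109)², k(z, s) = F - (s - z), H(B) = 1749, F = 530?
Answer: 41139771/10233379 ≈ 4.0202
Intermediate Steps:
k(z, s) = 530 + z - s (k(z, s) = 530 - (s - z) = 530 + (z - s) = 530 + z - s)
P = 689 (P = (530 - 1473 - 1*(-543)) + (142 - 109)² = (530 - 1473 + 543) + 33² = -400 + 1089 = 689)
H(-995)/P + 4665456/((-8308*(-379))) = 1749/689 + 4665456/((-8308*(-379))) = 1749*(1/689) + 4665456/3148732 = 33/13 + 4665456*(1/3148732) = 33/13 + 1166364/787183 = 41139771/10233379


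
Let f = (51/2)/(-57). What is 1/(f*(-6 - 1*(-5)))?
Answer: 38/17 ≈ 2.2353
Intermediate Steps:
f = -17/38 (f = (51*(1/2))*(-1/57) = (51/2)*(-1/57) = -17/38 ≈ -0.44737)
1/(f*(-6 - 1*(-5))) = 1/(-17*(-6 - 1*(-5))/38) = 1/(-17*(-6 + 5)/38) = 1/(-17/38*(-1)) = 1/(17/38) = 38/17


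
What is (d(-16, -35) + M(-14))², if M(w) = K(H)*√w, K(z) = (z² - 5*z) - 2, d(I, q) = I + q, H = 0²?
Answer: 2545 + 204*I*√14 ≈ 2545.0 + 763.3*I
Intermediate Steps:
H = 0
K(z) = -2 + z² - 5*z
M(w) = -2*√w (M(w) = (-2 + 0² - 5*0)*√w = (-2 + 0 + 0)*√w = -2*√w)
(d(-16, -35) + M(-14))² = ((-16 - 35) - 2*I*√14)² = (-51 - 2*I*√14)²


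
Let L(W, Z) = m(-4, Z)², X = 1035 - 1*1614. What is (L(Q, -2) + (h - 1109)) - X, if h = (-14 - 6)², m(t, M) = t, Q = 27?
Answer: -114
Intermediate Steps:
X = -579 (X = 1035 - 1614 = -579)
h = 400 (h = (-20)² = 400)
L(W, Z) = 16 (L(W, Z) = (-4)² = 16)
(L(Q, -2) + (h - 1109)) - X = (16 + (400 - 1109)) - 1*(-579) = (16 - 709) + 579 = -693 + 579 = -114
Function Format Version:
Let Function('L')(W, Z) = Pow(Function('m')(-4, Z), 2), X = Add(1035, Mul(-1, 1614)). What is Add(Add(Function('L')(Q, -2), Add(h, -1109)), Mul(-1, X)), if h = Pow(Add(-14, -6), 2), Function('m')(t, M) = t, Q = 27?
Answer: -114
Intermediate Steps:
X = -579 (X = Add(1035, -1614) = -579)
h = 400 (h = Pow(-20, 2) = 400)
Function('L')(W, Z) = 16 (Function('L')(W, Z) = Pow(-4, 2) = 16)
Add(Add(Function('L')(Q, -2), Add(h, -1109)), Mul(-1, X)) = Add(Add(16, Add(400, -1109)), Mul(-1, -579)) = Add(Add(16, -709), 579) = Add(-693, 579) = -114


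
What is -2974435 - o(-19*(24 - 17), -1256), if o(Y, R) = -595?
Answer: -2973840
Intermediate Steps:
-2974435 - o(-19*(24 - 17), -1256) = -2974435 - 1*(-595) = -2974435 + 595 = -2973840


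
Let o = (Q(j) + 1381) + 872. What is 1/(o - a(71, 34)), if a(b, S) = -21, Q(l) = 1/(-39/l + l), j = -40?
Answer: 1561/3549674 ≈ 0.00043976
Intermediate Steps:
Q(l) = 1/(l - 39/l)
o = 3516893/1561 (o = (-40/(-39 + (-40)²) + 1381) + 872 = (-40/(-39 + 1600) + 1381) + 872 = (-40/1561 + 1381) + 872 = 2155701/1561 + 872 = 3516893/1561 ≈ 2253.0)
1/(o - a(71, 34)) = 1/(3516893/1561 - 1*(-21)) = 1/(3516893/1561 + 21) = 1/(3549674/1561) = 1561/3549674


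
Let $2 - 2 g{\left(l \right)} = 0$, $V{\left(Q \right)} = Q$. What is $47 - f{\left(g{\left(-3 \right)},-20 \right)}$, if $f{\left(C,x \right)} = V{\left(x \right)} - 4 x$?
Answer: $-13$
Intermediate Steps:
$g{\left(l \right)} = 1$ ($g{\left(l \right)} = 1 - 0 = 1 + 0 = 1$)
$f{\left(C,x \right)} = - 3 x$ ($f{\left(C,x \right)} = x - 4 x = - 3 x$)
$47 - f{\left(g{\left(-3 \right)},-20 \right)} = 47 - \left(-3\right) \left(-20\right) = 47 - 60 = -13$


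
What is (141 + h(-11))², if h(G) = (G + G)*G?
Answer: 146689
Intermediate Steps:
h(G) = 2*G² (h(G) = (2*G)*G = 2*G²)
(141 + h(-11))² = (141 + 2*(-11)²)² = (141 + 2*121)² = (141 + 242)² = 383² = 146689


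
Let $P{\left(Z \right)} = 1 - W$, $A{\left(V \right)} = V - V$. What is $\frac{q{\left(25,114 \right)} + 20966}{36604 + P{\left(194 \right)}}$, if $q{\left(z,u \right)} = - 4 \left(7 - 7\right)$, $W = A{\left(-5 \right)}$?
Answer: $\frac{20966}{36605} \approx 0.57276$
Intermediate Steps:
$A{\left(V \right)} = 0$
$W = 0$
$q{\left(z,u \right)} = 0$ ($q{\left(z,u \right)} = \left(-4\right) 0 = 0$)
$P{\left(Z \right)} = 1$ ($P{\left(Z \right)} = 1 - 0 = 1 + 0 = 1$)
$\frac{q{\left(25,114 \right)} + 20966}{36604 + P{\left(194 \right)}} = \frac{0 + 20966}{36604 + 1} = \frac{20966}{36605}$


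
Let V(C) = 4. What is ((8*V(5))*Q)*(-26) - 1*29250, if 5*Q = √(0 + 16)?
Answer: -149578/5 ≈ -29916.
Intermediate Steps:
Q = ⅘ (Q = √(0 + 16)/5 = √16/5 = (⅕)*4 = ⅘ ≈ 0.80000)
((8*V(5))*Q)*(-26) - 1*29250 = ((8*4)*(⅘))*(-26) - 1*29250 = (32*(⅘))*(-26) - 29250 = (128/5)*(-26) - 29250 = -3328/5 - 29250 = -149578/5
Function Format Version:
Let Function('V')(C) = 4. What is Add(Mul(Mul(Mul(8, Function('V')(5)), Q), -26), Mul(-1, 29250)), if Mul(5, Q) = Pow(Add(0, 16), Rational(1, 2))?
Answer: Rational(-149578, 5) ≈ -29916.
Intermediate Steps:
Q = Rational(4, 5) (Q = Mul(Rational(1, 5), Pow(Add(0, 16), Rational(1, 2))) = Mul(Rational(1, 5), Pow(16, Rational(1, 2))) = Mul(Rational(1, 5), 4) = Rational(4, 5) ≈ 0.80000)
Add(Mul(Mul(Mul(8, Function('V')(5)), Q), -26), Mul(-1, 29250)) = Add(Mul(Mul(Mul(8, 4), Rational(4, 5)), -26), Mul(-1, 29250)) = Add(Mul(Mul(32, Rational(4, 5)), -26), -29250) = Add(Mul(Rational(128, 5), -26), -29250) = Add(Rational(-3328, 5), -29250) = Rational(-149578, 5)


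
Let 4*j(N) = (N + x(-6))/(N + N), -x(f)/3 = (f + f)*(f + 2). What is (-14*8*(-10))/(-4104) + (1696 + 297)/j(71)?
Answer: -580738532/37449 ≈ -15507.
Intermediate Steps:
x(f) = -6*f*(2 + f) (x(f) = -3*(f + f)*(f + 2) = -3*2*f*(2 + f) = -6*f*(2 + f))
j(N) = (-144 + N)/(8*N) (j(N) = ((N - 6*(-6)*(2 - 6))/(N + N))/4 = ((N - 6*(-6)*(-4))/((2*N)))/4 = ((N - 144)*(1/(2*N)))/4 = ((-144 + N)*(1/(2*N)))/4 = ((-144 + N)/(2*N))/4 = (-144 + N)/(8*N))
(-14*8*(-10))/(-4104) + (1696 + 297)/j(71) = (-14*8*(-10))/(-4104) + (1696 + 297)/(((1/8)*(-144 + 71)/71)) = -112*(-10)*(-1/4104) + 1993/(((1/8)*(1/71)*(-73))) = 1120*(-1/4104) + 1993/(-73/568) = -140/513 + 1993*(-568/73) = -140/513 - 1132024/73 = -580738532/37449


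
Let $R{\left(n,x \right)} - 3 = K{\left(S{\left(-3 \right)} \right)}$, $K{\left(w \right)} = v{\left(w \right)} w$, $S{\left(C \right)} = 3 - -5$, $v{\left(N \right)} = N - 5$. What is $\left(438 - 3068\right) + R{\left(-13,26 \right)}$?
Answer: $-2603$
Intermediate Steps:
$v{\left(N \right)} = -5 + N$ ($v{\left(N \right)} = N - 5 = -5 + N$)
$S{\left(C \right)} = 8$ ($S{\left(C \right)} = 3 + 5 = 8$)
$K{\left(w \right)} = w \left(-5 + w\right)$ ($K{\left(w \right)} = \left(-5 + w\right) w = w \left(-5 + w\right)$)
$R{\left(n,x \right)} = 27$ ($R{\left(n,x \right)} = 3 + 8 \left(-5 + 8\right) = 3 + 8 \cdot 3 = 3 + 24 = 27$)
$\left(438 - 3068\right) + R{\left(-13,26 \right)} = \left(438 - 3068\right) + 27 = -2630 + 27 = -2603$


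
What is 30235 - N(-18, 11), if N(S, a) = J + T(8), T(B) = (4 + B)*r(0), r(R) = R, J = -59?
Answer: 30294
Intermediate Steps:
T(B) = 0 (T(B) = (4 + B)*0 = 0)
N(S, a) = -59 (N(S, a) = -59 + 0 = -59)
30235 - N(-18, 11) = 30235 - 1*(-59) = 30235 + 59 = 30294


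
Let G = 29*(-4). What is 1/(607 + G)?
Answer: 1/491 ≈ 0.0020367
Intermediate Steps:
G = -116
1/(607 + G) = 1/(607 - 116) = 1/491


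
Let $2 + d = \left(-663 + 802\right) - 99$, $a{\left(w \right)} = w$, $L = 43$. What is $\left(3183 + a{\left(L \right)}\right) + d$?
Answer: $3264$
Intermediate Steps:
$d = 38$ ($d = -2 + \left(\left(-663 + 802\right) - 99\right) = -2 + \left(139 - 99\right) = -2 + 40 = 38$)
$\left(3183 + a{\left(L \right)}\right) + d = \left(3183 + 43\right) + 38 = 3226 + 38 = 3264$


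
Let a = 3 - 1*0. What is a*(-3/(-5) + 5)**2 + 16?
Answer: 2752/25 ≈ 110.08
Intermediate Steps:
a = 3 (a = 3 + 0 = 3)
a*(-3/(-5) + 5)**2 + 16 = 3*(-3/(-5) + 5)**2 + 16 = 3*(-3*(-1/5) + 5)**2 + 16 = 3*(3/5 + 5)**2 + 16 = 3*(28/5)**2 + 16 = 3*(784/25) + 16 = 2352/25 + 16 = 2752/25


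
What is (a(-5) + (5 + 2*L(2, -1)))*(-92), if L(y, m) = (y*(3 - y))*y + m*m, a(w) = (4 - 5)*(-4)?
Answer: -1748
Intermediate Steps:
a(w) = 4 (a(w) = -1*(-4) = 4)
L(y, m) = m² + y²*(3 - y) (L(y, m) = y²*(3 - y) + m² = m² + y²*(3 - y))
(a(-5) + (5 + 2*L(2, -1)))*(-92) = (4 + (5 + 2*((-1)² - 1*2³ + 3*2²)))*(-92) = (4 + (5 + 2*(1 - 1*8 + 3*4)))*(-92) = (4 + (5 + 2*(1 - 8 + 12)))*(-92) = (4 + (5 + 2*5))*(-92) = (4 + (5 + 10))*(-92) = (4 + 15)*(-92) = 19*(-92) = -1748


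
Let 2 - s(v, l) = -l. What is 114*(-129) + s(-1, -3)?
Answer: -14707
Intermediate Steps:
s(v, l) = 2 + l (s(v, l) = 2 - (-1)*l = 2 + l)
114*(-129) + s(-1, -3) = 114*(-129) + (2 - 3) = -14706 - 1 = -14707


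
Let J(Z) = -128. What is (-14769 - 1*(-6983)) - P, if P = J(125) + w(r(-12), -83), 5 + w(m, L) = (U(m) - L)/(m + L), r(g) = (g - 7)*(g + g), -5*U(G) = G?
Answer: -14272804/1865 ≈ -7653.0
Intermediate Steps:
U(G) = -G/5
r(g) = 2*g*(-7 + g) (r(g) = (-7 + g)*(2*g) = 2*g*(-7 + g))
w(m, L) = -5 + (-L - m/5)/(L + m) (w(m, L) = -5 + (-m/5 - L)/(m + L) = -5 + (-L - m/5)/(L + m))
P = -248086/1865 (P = -128 + (-6*(-83) - 52*(-12)*(-7 - 12)/5)/(-83 + 2*(-12)*(-7 - 12)) = -128 + (498 - 52*(-12)*(-19)/5)/(-83 + 2*(-12)*(-19)) = -128 + (498 - 26/5*456)/(-83 + 456) = -128 + (498 - 11856/5)/373 = -128 + (1/373)*(-9366/5) = -128 - 9366/1865 = -248086/1865 ≈ -133.02)
(-14769 - 1*(-6983)) - P = (-14769 - 1*(-6983)) - 1*(-248086/1865) = (-14769 + 6983) + 248086/1865 = -7786 + 248086/1865 = -14272804/1865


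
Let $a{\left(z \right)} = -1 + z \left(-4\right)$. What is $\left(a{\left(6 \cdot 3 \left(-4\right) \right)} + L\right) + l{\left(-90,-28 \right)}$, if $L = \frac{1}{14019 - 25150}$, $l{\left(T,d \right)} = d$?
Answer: $\frac{2882928}{11131} \approx 259.0$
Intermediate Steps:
$a{\left(z \right)} = -1 - 4 z$
$L = - \frac{1}{11131}$ ($L = \frac{1}{-11131} = - \frac{1}{11131} \approx -8.9839 \cdot 10^{-5}$)
$\left(a{\left(6 \cdot 3 \left(-4\right) \right)} + L\right) + l{\left(-90,-28 \right)} = \left(\left(-1 - 4 \cdot 6 \cdot 3 \left(-4\right)\right) - \frac{1}{11131}\right) - 28 = \left(\left(-1 - 4 \cdot 18 \left(-4\right)\right) - \frac{1}{11131}\right) - 28 = \left(\left(-1 - -288\right) - \frac{1}{11131}\right) - 28 = \left(\left(-1 + 288\right) - \frac{1}{11131}\right) - 28 = \left(287 - \frac{1}{11131}\right) - 28 = \frac{3194596}{11131} - 28 = \frac{2882928}{11131}$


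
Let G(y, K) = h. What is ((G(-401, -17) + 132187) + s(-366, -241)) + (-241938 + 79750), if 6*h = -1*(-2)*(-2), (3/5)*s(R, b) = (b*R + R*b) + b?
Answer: 790850/3 ≈ 2.6362e+5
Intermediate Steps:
s(R, b) = 5*b/3 + 10*R*b/3 (s(R, b) = 5*((b*R + R*b) + b)/3 = 5*((R*b + R*b) + b)/3 = 5*(2*R*b + b)/3 = 5*(b + 2*R*b)/3 = 5*b/3 + 10*R*b/3)
h = -⅔ (h = (-1*(-2)*(-2))/6 = (2*(-2))/6 = (⅙)*(-4) = -⅔ ≈ -0.66667)
G(y, K) = -⅔
((G(-401, -17) + 132187) + s(-366, -241)) + (-241938 + 79750) = ((-⅔ + 132187) + (5/3)*(-241)*(1 + 2*(-366))) + (-241938 + 79750) = (396559/3 + (5/3)*(-241)*(1 - 732)) - 162188 = (396559/3 + (5/3)*(-241)*(-731)) - 162188 = (396559/3 + 880855/3) - 162188 = 1277414/3 - 162188 = 790850/3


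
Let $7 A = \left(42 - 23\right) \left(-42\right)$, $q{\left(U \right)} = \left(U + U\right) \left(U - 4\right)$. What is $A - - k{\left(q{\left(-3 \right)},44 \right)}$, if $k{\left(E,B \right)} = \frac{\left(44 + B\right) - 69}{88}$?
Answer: $- \frac{10013}{88} \approx -113.78$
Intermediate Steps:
$q{\left(U \right)} = 2 U \left(-4 + U\right)$
$k{\left(E,B \right)} = - \frac{25}{88} + \frac{B}{88}$ ($k{\left(E,B \right)} = \left(-25 + B\right) \frac{1}{88} = - \frac{25}{88} + \frac{B}{88}$)
$A = -114$ ($A = \frac{\left(42 - 23\right) \left(-42\right)}{7} = \frac{19 \left(-42\right)}{7} = \frac{1}{7} \left(-798\right) = -114$)
$A - - k{\left(q{\left(-3 \right)},44 \right)} = -114 - - (- \frac{25}{88} + \frac{1}{88} \cdot 44) = -114 - - (- \frac{25}{88} + \frac{1}{2}) = -114 - \left(-1\right) \frac{19}{88} = -114 - - \frac{19}{88} = -114 + \frac{19}{88} = - \frac{10013}{88}$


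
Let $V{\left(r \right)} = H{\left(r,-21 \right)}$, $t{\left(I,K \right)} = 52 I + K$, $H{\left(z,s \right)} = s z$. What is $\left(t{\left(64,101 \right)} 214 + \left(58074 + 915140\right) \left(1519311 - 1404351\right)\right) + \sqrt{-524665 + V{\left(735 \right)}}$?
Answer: $111881415246 + 10 i \sqrt{5401} \approx 1.1188 \cdot 10^{11} + 734.92 i$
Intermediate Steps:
$t{\left(I,K \right)} = K + 52 I$
$V{\left(r \right)} = - 21 r$
$\left(t{\left(64,101 \right)} 214 + \left(58074 + 915140\right) \left(1519311 - 1404351\right)\right) + \sqrt{-524665 + V{\left(735 \right)}} = \left(\left(101 + 52 \cdot 64\right) 214 + \left(58074 + 915140\right) \left(1519311 - 1404351\right)\right) + \sqrt{-524665 - 15435} = \left(\left(101 + 3328\right) 214 + 973214 \cdot 114960\right) + \sqrt{-524665 - 15435} = \left(3429 \cdot 214 + 111880681440\right) + \sqrt{-540100} = \left(733806 + 111880681440\right) + 10 i \sqrt{5401} = 111881415246 + 10 i \sqrt{5401}$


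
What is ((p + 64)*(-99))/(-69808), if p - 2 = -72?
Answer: -297/34904 ≈ -0.0085091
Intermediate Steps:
p = -70 (p = 2 - 72 = -70)
((p + 64)*(-99))/(-69808) = ((-70 + 64)*(-99))/(-69808) = -6*(-99)*(-1/69808) = 594*(-1/69808) = -297/34904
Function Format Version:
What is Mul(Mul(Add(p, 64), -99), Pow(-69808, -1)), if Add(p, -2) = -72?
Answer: Rational(-297, 34904) ≈ -0.0085091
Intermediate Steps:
p = -70 (p = Add(2, -72) = -70)
Mul(Mul(Add(p, 64), -99), Pow(-69808, -1)) = Mul(Mul(Add(-70, 64), -99), Pow(-69808, -1)) = Mul(Mul(-6, -99), Rational(-1, 69808)) = Mul(594, Rational(-1, 69808)) = Rational(-297, 34904)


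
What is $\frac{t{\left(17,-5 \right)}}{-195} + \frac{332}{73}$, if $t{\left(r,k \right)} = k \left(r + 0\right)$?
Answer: $\frac{14189}{2847} \approx 4.9838$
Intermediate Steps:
$t{\left(r,k \right)} = k r$
$\frac{t{\left(17,-5 \right)}}{-195} + \frac{332}{73} = \frac{\left(-5\right) 17}{-195} + \frac{332}{73} = \left(-85\right) \left(- \frac{1}{195}\right) + 332 \cdot \frac{1}{73} = \frac{17}{39} + \frac{332}{73} = \frac{14189}{2847}$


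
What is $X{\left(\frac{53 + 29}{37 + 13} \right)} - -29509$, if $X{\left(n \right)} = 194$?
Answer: $29703$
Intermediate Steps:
$X{\left(\frac{53 + 29}{37 + 13} \right)} - -29509 = 194 - -29509 = 194 + 29509 = 29703$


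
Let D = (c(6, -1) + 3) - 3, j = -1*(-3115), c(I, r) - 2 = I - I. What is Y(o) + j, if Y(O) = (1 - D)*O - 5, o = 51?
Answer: 3059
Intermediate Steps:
c(I, r) = 2 (c(I, r) = 2 + (I - I) = 2 + 0 = 2)
j = 3115
D = 2 (D = (2 + 3) - 3 = 5 - 3 = 2)
Y(O) = -5 - O (Y(O) = (1 - 1*2)*O - 5 = (1 - 2)*O - 5 = -O - 5 = -5 - O)
Y(o) + j = (-5 - 1*51) + 3115 = (-5 - 51) + 3115 = -56 + 3115 = 3059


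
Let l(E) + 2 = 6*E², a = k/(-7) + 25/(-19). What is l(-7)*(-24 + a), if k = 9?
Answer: -1033096/133 ≈ -7767.6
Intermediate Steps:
a = -346/133 (a = 9/(-7) + 25/(-19) = 9*(-⅐) + 25*(-1/19) = -9/7 - 25/19 = -346/133 ≈ -2.6015)
l(E) = -2 + 6*E²
l(-7)*(-24 + a) = (-2 + 6*(-7)²)*(-24 - 346/133) = (-2 + 6*49)*(-3538/133) = (-2 + 294)*(-3538/133) = 292*(-3538/133) = -1033096/133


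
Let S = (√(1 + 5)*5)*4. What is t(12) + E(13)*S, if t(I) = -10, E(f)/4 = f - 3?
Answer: -10 + 800*√6 ≈ 1949.6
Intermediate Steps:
E(f) = -12 + 4*f (E(f) = 4*(f - 3) = 4*(-3 + f) = -12 + 4*f)
S = 20*√6 (S = (√6*5)*4 = (5*√6)*4 = 20*√6 ≈ 48.990)
t(12) + E(13)*S = -10 + (-12 + 4*13)*(20*√6) = -10 + (-12 + 52)*(20*√6) = -10 + 40*(20*√6) = -10 + 800*√6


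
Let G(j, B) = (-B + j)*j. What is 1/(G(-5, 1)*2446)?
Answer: 1/73380 ≈ 1.3628e-5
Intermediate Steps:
G(j, B) = j*(j - B) (G(j, B) = (j - B)*j = j*(j - B))
1/(G(-5, 1)*2446) = 1/(-5*(-5 - 1*1)*2446) = 1/(-5*(-5 - 1)*2446) = 1/(-5*(-6)*2446) = 1/(30*2446) = 1/73380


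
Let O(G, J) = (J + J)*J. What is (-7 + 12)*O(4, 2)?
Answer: 40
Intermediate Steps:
O(G, J) = 2*J² (O(G, J) = (2*J)*J = 2*J²)
(-7 + 12)*O(4, 2) = (-7 + 12)*(2*2²) = 5*(2*4) = 5*8 = 40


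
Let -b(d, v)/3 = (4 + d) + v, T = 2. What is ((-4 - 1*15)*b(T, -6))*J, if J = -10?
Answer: 0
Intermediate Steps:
b(d, v) = -12 - 3*d - 3*v (b(d, v) = -3*((4 + d) + v) = -3*(4 + d + v) = -12 - 3*d - 3*v)
((-4 - 1*15)*b(T, -6))*J = ((-4 - 1*15)*(-12 - 3*2 - 3*(-6)))*(-10) = ((-4 - 15)*(-12 - 6 + 18))*(-10) = -19*0*(-10) = 0*(-10) = 0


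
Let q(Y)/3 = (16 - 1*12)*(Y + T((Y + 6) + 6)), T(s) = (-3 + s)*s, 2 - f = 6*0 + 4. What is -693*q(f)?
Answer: -565488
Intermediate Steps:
f = -2 (f = 2 - (6*0 + 4) = 2 - (0 + 4) = 2 - 1*4 = 2 - 4 = -2)
T(s) = s*(-3 + s)
q(Y) = 12*Y + 12*(9 + Y)*(12 + Y) (q(Y) = 3*((16 - 1*12)*(Y + ((Y + 6) + 6)*(-3 + ((Y + 6) + 6)))) = 3*((16 - 12)*(Y + ((6 + Y) + 6)*(-3 + ((6 + Y) + 6)))) = 3*(4*(Y + (12 + Y)*(-3 + (12 + Y)))) = 3*(4*(Y + (12 + Y)*(9 + Y))) = 3*(4*(Y + (9 + Y)*(12 + Y))) = 3*(4*Y + 4*(9 + Y)*(12 + Y)) = 12*Y + 12*(9 + Y)*(12 + Y))
-693*q(f) = -693*(12*(-2) + 12*(9 - 2)*(12 - 2)) = -693*(-24 + 12*7*10) = -693*(-24 + 840) = -693*816 = -565488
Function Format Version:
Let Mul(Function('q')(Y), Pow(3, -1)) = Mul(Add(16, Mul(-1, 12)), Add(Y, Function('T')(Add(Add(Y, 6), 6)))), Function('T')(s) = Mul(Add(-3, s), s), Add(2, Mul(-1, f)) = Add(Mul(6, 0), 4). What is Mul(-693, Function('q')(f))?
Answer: -565488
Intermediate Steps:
f = -2 (f = Add(2, Mul(-1, Add(Mul(6, 0), 4))) = Add(2, Mul(-1, Add(0, 4))) = Add(2, Mul(-1, 4)) = Add(2, -4) = -2)
Function('T')(s) = Mul(s, Add(-3, s))
Function('q')(Y) = Add(Mul(12, Y), Mul(12, Add(9, Y), Add(12, Y))) (Function('q')(Y) = Mul(3, Mul(Add(16, Mul(-1, 12)), Add(Y, Mul(Add(Add(Y, 6), 6), Add(-3, Add(Add(Y, 6), 6)))))) = Mul(3, Mul(Add(16, -12), Add(Y, Mul(Add(Add(6, Y), 6), Add(-3, Add(Add(6, Y), 6)))))) = Mul(3, Mul(4, Add(Y, Mul(Add(12, Y), Add(-3, Add(12, Y)))))) = Mul(3, Mul(4, Add(Y, Mul(Add(12, Y), Add(9, Y))))) = Mul(3, Mul(4, Add(Y, Mul(Add(9, Y), Add(12, Y))))) = Mul(3, Add(Mul(4, Y), Mul(4, Add(9, Y), Add(12, Y)))) = Add(Mul(12, Y), Mul(12, Add(9, Y), Add(12, Y))))
Mul(-693, Function('q')(f)) = Mul(-693, Add(Mul(12, -2), Mul(12, Add(9, -2), Add(12, -2)))) = Mul(-693, Add(-24, Mul(12, 7, 10))) = Mul(-693, Add(-24, 840)) = Mul(-693, 816) = -565488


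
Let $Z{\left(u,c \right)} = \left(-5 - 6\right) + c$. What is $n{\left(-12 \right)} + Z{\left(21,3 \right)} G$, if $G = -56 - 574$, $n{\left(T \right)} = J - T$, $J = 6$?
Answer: $5058$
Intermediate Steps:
$n{\left(T \right)} = 6 - T$
$Z{\left(u,c \right)} = -11 + c$
$G = -630$
$n{\left(-12 \right)} + Z{\left(21,3 \right)} G = \left(6 - -12\right) + \left(-11 + 3\right) \left(-630\right) = \left(6 + 12\right) - -5040 = 18 + 5040 = 5058$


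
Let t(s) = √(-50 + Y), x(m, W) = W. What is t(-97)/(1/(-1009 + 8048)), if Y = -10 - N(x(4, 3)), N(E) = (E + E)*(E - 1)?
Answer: 42234*I*√2 ≈ 59728.0*I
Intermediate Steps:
N(E) = 2*E*(-1 + E) (N(E) = (2*E)*(-1 + E) = 2*E*(-1 + E))
Y = -22 (Y = -10 - 2*3*(-1 + 3) = -10 - 2*3*2 = -10 - 1*12 = -10 - 12 = -22)
t(s) = 6*I*√2 (t(s) = √(-50 - 22) = √(-72) = 6*I*√2)
t(-97)/(1/(-1009 + 8048)) = (6*I*√2)/(1/(-1009 + 8048)) = (6*I*√2)/(1/7039) = (6*I*√2)*7039 = 42234*I*√2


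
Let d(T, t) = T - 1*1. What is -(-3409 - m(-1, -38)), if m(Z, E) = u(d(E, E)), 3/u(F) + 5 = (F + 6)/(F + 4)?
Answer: 483973/142 ≈ 3408.3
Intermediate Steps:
d(T, t) = -1 + T (d(T, t) = T - 1 = -1 + T)
u(F) = 3/(-5 + (6 + F)/(4 + F)) (u(F) = 3/(-5 + (F + 6)/(F + 4)) = 3/(-5 + (6 + F)/(4 + F)))
m(Z, E) = 3*(-3 - E)/(2*(5 + 2*E)) (m(Z, E) = 3*(-4 - (-1 + E))/(2*(7 + 2*(-1 + E))) = 3*(-4 + (1 - E))/(2*(7 + (-2 + 2*E))) = 3*(-3 - E)/(2*(5 + 2*E)))
-(-3409 - m(-1, -38)) = -(-3409 - 3*(-3 - 1*(-38))/(2*(5 + 2*(-38)))) = -(-3409 - 3*(-3 + 38)/(2*(5 - 76))) = -(-3409 - 3*35/(2*(-71))) = -(-3409 - 3*(-1)*35/(2*71)) = -(-3409 - 1*(-105/142)) = -(-3409 + 105/142) = -1*(-483973/142) = 483973/142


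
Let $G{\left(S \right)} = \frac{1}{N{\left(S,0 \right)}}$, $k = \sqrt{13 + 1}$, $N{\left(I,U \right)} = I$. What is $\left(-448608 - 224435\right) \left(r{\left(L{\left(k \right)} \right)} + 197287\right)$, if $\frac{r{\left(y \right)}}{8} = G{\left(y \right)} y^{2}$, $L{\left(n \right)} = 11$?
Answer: $-132841862125$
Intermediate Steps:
$k = \sqrt{14} \approx 3.7417$
$G{\left(S \right)} = \frac{1}{S}$
$r{\left(y \right)} = 8 y$ ($r{\left(y \right)} = 8 \frac{y^{2}}{y} = 8 y$)
$\left(-448608 - 224435\right) \left(r{\left(L{\left(k \right)} \right)} + 197287\right) = \left(-448608 - 224435\right) \left(8 \cdot 11 + 197287\right) = - 673043 \left(88 + 197287\right) = \left(-673043\right) 197375 = -132841862125$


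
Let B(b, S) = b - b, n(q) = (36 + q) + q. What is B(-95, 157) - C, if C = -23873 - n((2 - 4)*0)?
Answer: 23909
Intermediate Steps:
n(q) = 36 + 2*q
B(b, S) = 0
C = -23909 (C = -23873 - (36 + 2*((2 - 4)*0)) = -23873 - (36 + 2*(-2*0)) = -23873 - (36 + 2*0) = -23873 - (36 + 0) = -23873 - 1*36 = -23873 - 36 = -23909)
B(-95, 157) - C = 0 - 1*(-23909) = 0 + 23909 = 23909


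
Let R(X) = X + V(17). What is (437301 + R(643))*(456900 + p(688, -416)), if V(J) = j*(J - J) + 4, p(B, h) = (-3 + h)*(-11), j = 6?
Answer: 202116943532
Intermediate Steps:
p(B, h) = 33 - 11*h
V(J) = 4 (V(J) = 6*(J - J) + 4 = 6*0 + 4 = 0 + 4 = 4)
R(X) = 4 + X (R(X) = X + 4 = 4 + X)
(437301 + R(643))*(456900 + p(688, -416)) = (437301 + (4 + 643))*(456900 + (33 - 11*(-416))) = (437301 + 647)*(456900 + (33 + 4576)) = 437948*(456900 + 4609) = 437948*461509 = 202116943532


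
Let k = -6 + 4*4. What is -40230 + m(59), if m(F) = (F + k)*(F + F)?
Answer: -32088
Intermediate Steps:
k = 10 (k = -6 + 16 = 10)
m(F) = 2*F*(10 + F) (m(F) = (F + 10)*(F + F) = (10 + F)*(2*F) = 2*F*(10 + F))
-40230 + m(59) = -40230 + 2*59*(10 + 59) = -40230 + 2*59*69 = -40230 + 8142 = -32088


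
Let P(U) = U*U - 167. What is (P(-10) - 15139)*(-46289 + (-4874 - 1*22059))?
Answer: 1113413732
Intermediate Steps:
P(U) = -167 + U² (P(U) = U² - 167 = -167 + U²)
(P(-10) - 15139)*(-46289 + (-4874 - 1*22059)) = ((-167 + (-10)²) - 15139)*(-46289 + (-4874 - 1*22059)) = ((-167 + 100) - 15139)*(-46289 + (-4874 - 22059)) = (-67 - 15139)*(-46289 - 26933) = -15206*(-73222) = 1113413732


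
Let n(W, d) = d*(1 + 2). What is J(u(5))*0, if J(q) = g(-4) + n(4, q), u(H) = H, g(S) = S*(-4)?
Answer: 0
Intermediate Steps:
n(W, d) = 3*d (n(W, d) = d*3 = 3*d)
g(S) = -4*S
J(q) = 16 + 3*q (J(q) = -4*(-4) + 3*q = 16 + 3*q)
J(u(5))*0 = (16 + 3*5)*0 = (16 + 15)*0 = 31*0 = 0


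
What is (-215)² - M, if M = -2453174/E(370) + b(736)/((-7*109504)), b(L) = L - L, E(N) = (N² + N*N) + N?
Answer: 171296776/3705 ≈ 46234.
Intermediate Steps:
E(N) = N + 2*N² (E(N) = (N² + N²) + N = 2*N² + N = N + 2*N²)
b(L) = 0
M = -33151/3705 (M = -2453174*1/(370*(1 + 2*370)) + 0/((-7*109504)) = -2453174*1/(370*(1 + 740)) + 0/(-766528) = -2453174/(370*741) + 0*(-1/766528) = -2453174/274170 + 0 = -2453174*1/274170 + 0 = -33151/3705 + 0 = -33151/3705 ≈ -8.9476)
(-215)² - M = (-215)² - 1*(-33151/3705) = 46225 + 33151/3705 = 171296776/3705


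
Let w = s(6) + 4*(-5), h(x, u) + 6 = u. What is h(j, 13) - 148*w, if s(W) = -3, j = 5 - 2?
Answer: 3411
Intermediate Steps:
j = 3
h(x, u) = -6 + u
w = -23 (w = -3 + 4*(-5) = -3 - 20 = -23)
h(j, 13) - 148*w = (-6 + 13) - 148*(-23) = 7 + 3404 = 3411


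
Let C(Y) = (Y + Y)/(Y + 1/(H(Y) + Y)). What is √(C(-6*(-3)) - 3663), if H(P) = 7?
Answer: 3*I*√82739107/451 ≈ 60.506*I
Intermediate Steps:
C(Y) = 2*Y/(Y + 1/(7 + Y)) (C(Y) = (Y + Y)/(Y + 1/(7 + Y)) = (2*Y)/(Y + 1/(7 + Y)) = 2*Y/(Y + 1/(7 + Y)))
√(C(-6*(-3)) - 3663) = √(2*(-6*(-3))*(7 - 6*(-3))/(1 + (-6*(-3))² + 7*(-6*(-3))) - 3663) = √(2*18*(7 + 18)/(1 + 18² + 7*18) - 3663) = √(2*18*25/(1 + 324 + 126) - 3663) = √(2*18*25/451 - 3663) = √(2*18*(1/451)*25 - 3663) = √(900/451 - 3663) = √(-1651113/451) = 3*I*√82739107/451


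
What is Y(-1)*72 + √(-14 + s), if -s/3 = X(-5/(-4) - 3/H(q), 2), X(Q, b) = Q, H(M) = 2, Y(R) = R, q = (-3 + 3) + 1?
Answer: -72 + I*√53/2 ≈ -72.0 + 3.6401*I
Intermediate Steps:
q = 1 (q = 0 + 1 = 1)
s = ¾ (s = -3*(-5/(-4) - 3/2) = -3*(-5*(-¼) - 3*½) = -3*(5/4 - 3/2) = -3*(-¼) = ¾ ≈ 0.75000)
Y(-1)*72 + √(-14 + s) = -1*72 + √(-14 + ¾) = -72 + √(-53/4) = -72 + I*√53/2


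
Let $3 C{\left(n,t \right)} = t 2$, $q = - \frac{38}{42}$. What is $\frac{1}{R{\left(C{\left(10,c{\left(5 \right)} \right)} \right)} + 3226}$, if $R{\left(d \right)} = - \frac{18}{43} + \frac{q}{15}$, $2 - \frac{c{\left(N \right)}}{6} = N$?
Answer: $\frac{13545}{43689683} \approx 0.00031003$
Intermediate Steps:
$q = - \frac{19}{21}$ ($q = \left(-38\right) \frac{1}{42} = - \frac{19}{21} \approx -0.90476$)
$c{\left(N \right)} = 12 - 6 N$
$C{\left(n,t \right)} = \frac{2 t}{3}$ ($C{\left(n,t \right)} = \frac{t 2}{3} = \frac{2 t}{3}$)
$R{\left(d \right)} = - \frac{6487}{13545}$ ($R{\left(d \right)} = - \frac{18}{43} - \frac{19}{21 \cdot 15} = \left(-18\right) \frac{1}{43} - \frac{19}{315} = - \frac{18}{43} - \frac{19}{315} = - \frac{6487}{13545}$)
$\frac{1}{R{\left(C{\left(10,c{\left(5 \right)} \right)} \right)} + 3226} = \frac{1}{- \frac{6487}{13545} + 3226} = \frac{1}{\frac{43689683}{13545}} = \frac{13545}{43689683}$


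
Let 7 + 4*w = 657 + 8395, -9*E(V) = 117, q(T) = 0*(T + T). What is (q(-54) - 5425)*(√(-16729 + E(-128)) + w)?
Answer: -49069125/4 - 5425*I*√16742 ≈ -1.2267e+7 - 7.0195e+5*I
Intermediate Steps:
q(T) = 0 (q(T) = 0*(2*T) = 0)
E(V) = -13 (E(V) = -⅑*117 = -13)
w = 9045/4 (w = -7/4 + (657 + 8395)/4 = -7/4 + (¼)*9052 = -7/4 + 2263 = 9045/4 ≈ 2261.3)
(q(-54) - 5425)*(√(-16729 + E(-128)) + w) = (0 - 5425)*(√(-16729 - 13) + 9045/4) = -5425*(√(-16742) + 9045/4) = -5425*(I*√16742 + 9045/4) = -5425*(9045/4 + I*√16742) = -49069125/4 - 5425*I*√16742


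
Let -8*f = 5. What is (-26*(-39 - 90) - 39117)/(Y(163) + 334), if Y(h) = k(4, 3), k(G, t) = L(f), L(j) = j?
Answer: -13624/127 ≈ -107.28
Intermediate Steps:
f = -5/8 (f = -1/8*5 = -5/8 ≈ -0.62500)
k(G, t) = -5/8
Y(h) = -5/8
(-26*(-39 - 90) - 39117)/(Y(163) + 334) = (-26*(-39 - 90) - 39117)/(-5/8 + 334) = (-26*(-129) - 39117)/(2667/8) = (3354 - 39117)*(8/2667) = -35763*8/2667 = -13624/127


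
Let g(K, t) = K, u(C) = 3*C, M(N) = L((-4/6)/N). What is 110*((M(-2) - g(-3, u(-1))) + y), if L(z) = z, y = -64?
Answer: -20020/3 ≈ -6673.3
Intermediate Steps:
M(N) = -2/(3*N) (M(N) = (-4/6)/N = (-4*1/6)/N = -2/(3*N))
110*((M(-2) - g(-3, u(-1))) + y) = 110*((-2/3/(-2) - 1*(-3)) - 64) = 110*((-2/3*(-1/2) + 3) - 64) = 110*((1/3 + 3) - 64) = 110*(10/3 - 64) = 110*(-182/3) = -20020/3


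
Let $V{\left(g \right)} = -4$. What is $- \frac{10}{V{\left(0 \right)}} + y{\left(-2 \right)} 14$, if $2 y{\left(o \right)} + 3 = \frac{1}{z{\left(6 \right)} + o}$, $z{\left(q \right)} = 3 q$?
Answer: $- \frac{289}{16} \approx -18.063$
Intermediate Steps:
$y{\left(o \right)} = - \frac{3}{2} + \frac{1}{2 \left(18 + o\right)}$ ($y{\left(o \right)} = - \frac{3}{2} + \frac{1}{2 \left(3 \cdot 6 + o\right)} = - \frac{3}{2} + \frac{1}{2 \left(18 + o\right)}$)
$- \frac{10}{V{\left(0 \right)}} + y{\left(-2 \right)} 14 = - \frac{10}{-4} + \frac{-53 - -6}{2 \left(18 - 2\right)} 14 = \left(-10\right) \left(- \frac{1}{4}\right) + \frac{-53 + 6}{2 \cdot 16} \cdot 14 = \frac{5}{2} + \frac{1}{2} \cdot \frac{1}{16} \left(-47\right) 14 = \frac{5}{2} - \frac{329}{16} = - \frac{289}{16}$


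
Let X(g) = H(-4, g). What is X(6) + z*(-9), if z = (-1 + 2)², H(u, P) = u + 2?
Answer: -11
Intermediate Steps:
H(u, P) = 2 + u
X(g) = -2 (X(g) = 2 - 4 = -2)
z = 1 (z = 1² = 1)
X(6) + z*(-9) = -2 + 1*(-9) = -2 - 9 = -11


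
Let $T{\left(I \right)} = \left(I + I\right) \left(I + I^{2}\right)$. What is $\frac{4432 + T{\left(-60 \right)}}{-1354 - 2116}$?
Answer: $\frac{210184}{1735} \approx 121.14$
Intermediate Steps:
$T{\left(I \right)} = 2 I \left(I + I^{2}\right)$
$\frac{4432 + T{\left(-60 \right)}}{-1354 - 2116} = \frac{4432 + 2 \left(-60\right)^{2} \left(1 - 60\right)}{-1354 - 2116} = \frac{4432 + 2 \cdot 3600 \left(-59\right)}{-3470} = \left(4432 - 424800\right) \left(- \frac{1}{3470}\right) = \left(-420368\right) \left(- \frac{1}{3470}\right) = \frac{210184}{1735}$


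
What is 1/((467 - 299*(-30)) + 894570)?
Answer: 1/904007 ≈ 1.1062e-6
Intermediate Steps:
1/((467 - 299*(-30)) + 894570) = 1/((467 + 8970) + 894570) = 1/(9437 + 894570) = 1/904007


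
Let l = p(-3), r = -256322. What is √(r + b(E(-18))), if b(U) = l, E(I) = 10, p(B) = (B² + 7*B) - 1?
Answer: I*√256335 ≈ 506.3*I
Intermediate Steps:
p(B) = -1 + B² + 7*B
l = -13 (l = -1 + (-3)² + 7*(-3) = -1 + 9 - 21 = -13)
b(U) = -13
√(r + b(E(-18))) = √(-256322 - 13) = √(-256335) = I*√256335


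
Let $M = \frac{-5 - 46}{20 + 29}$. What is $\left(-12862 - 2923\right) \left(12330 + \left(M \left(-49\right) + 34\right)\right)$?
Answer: $-195970775$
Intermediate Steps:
$M = - \frac{51}{49} \approx -1.0408$
$\left(-12862 - 2923\right) \left(12330 + \left(M \left(-49\right) + 34\right)\right) = \left(-12862 - 2923\right) \left(12330 + \left(\left(- \frac{51}{49}\right) \left(-49\right) + 34\right)\right) = - 15785 \left(12330 + \left(51 + 34\right)\right) = - 15785 \left(12330 + 85\right) = \left(-15785\right) 12415 = -195970775$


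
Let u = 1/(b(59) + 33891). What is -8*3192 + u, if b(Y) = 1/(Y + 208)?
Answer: -231072659061/9048898 ≈ -25536.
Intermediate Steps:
b(Y) = 1/(208 + Y)
u = 267/9048898 (u = 1/(1/(208 + 59) + 33891) = 1/(1/267 + 33891) = 1/(9048898/267) = 267/9048898 ≈ 2.9506e-5)
-8*3192 + u = -8*3192 + 267/9048898 = -25536 + 267/9048898 = -231072659061/9048898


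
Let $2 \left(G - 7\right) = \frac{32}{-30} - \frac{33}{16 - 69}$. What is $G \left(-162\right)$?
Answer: $- \frac{290979}{265} \approx -1098.0$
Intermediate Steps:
$G = \frac{10777}{1590}$ ($G = 7 + \frac{\frac{32}{-30} - \frac{33}{16 - 69}}{2} = 7 + \frac{32 \left(- \frac{1}{30}\right) - \frac{33}{-53}}{2} = 7 + \frac{- \frac{16}{15} - - \frac{33}{53}}{2} = 7 + \frac{- \frac{16}{15} + \frac{33}{53}}{2} = 7 + \frac{1}{2} \left(- \frac{353}{795}\right) = 7 - \frac{353}{1590} = \frac{10777}{1590} \approx 6.778$)
$G \left(-162\right) = \frac{10777}{1590} \left(-162\right) = - \frac{290979}{265}$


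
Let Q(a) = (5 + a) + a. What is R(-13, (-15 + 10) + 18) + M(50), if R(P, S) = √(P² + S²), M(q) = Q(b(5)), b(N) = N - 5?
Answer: 5 + 13*√2 ≈ 23.385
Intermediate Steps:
b(N) = -5 + N
Q(a) = 5 + 2*a
M(q) = 5 (M(q) = 5 + 2*(-5 + 5) = 5 + 2*0 = 5 + 0 = 5)
R(-13, (-15 + 10) + 18) + M(50) = √((-13)² + ((-15 + 10) + 18)²) + 5 = √(169 + (-5 + 18)²) + 5 = √(169 + 13²) + 5 = √(169 + 169) + 5 = √338 + 5 = 13*√2 + 5 = 5 + 13*√2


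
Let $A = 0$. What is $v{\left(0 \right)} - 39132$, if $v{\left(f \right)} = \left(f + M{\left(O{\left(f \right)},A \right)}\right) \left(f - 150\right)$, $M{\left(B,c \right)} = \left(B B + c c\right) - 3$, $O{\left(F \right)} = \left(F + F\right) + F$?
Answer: $-38682$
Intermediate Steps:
$O{\left(F \right)} = 3 F$ ($O{\left(F \right)} = 2 F + F = 3 F$)
$M{\left(B,c \right)} = -3 + B^{2} + c^{2}$ ($M{\left(B,c \right)} = \left(B^{2} + c^{2}\right) - 3 = -3 + B^{2} + c^{2}$)
$v{\left(f \right)} = \left(-150 + f\right) \left(-3 + f + 9 f^{2}\right)$ ($v{\left(f \right)} = \left(f + \left(-3 + \left(3 f\right)^{2} + 0^{2}\right)\right) \left(f - 150\right) = \left(f + \left(-3 + 9 f^{2} + 0\right)\right) \left(-150 + f\right) = \left(f + \left(-3 + 9 f^{2}\right)\right) \left(-150 + f\right) = \left(-3 + f + 9 f^{2}\right) \left(-150 + f\right) = \left(-150 + f\right) \left(-3 + f + 9 f^{2}\right)$)
$v{\left(0 \right)} - 39132 = \left(450 - 1349 \cdot 0^{2} - 0 + 9 \cdot 0^{3}\right) - 39132 = \left(450 - 0 + 0 + 9 \cdot 0\right) - 39132 = \left(450 + 0 + 0 + 0\right) - 39132 = 450 - 39132 = -38682$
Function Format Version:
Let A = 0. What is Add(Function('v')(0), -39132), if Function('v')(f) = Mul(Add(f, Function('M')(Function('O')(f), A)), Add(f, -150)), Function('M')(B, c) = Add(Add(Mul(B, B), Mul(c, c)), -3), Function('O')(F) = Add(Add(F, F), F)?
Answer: -38682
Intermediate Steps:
Function('O')(F) = Mul(3, F) (Function('O')(F) = Add(Mul(2, F), F) = Mul(3, F))
Function('M')(B, c) = Add(-3, Pow(B, 2), Pow(c, 2)) (Function('M')(B, c) = Add(Add(Pow(B, 2), Pow(c, 2)), -3) = Add(-3, Pow(B, 2), Pow(c, 2)))
Function('v')(f) = Mul(Add(-150, f), Add(-3, f, Mul(9, Pow(f, 2)))) (Function('v')(f) = Mul(Add(f, Add(-3, Pow(Mul(3, f), 2), Pow(0, 2))), Add(f, -150)) = Mul(Add(f, Add(-3, Mul(9, Pow(f, 2)), 0)), Add(-150, f)) = Mul(Add(f, Add(-3, Mul(9, Pow(f, 2)))), Add(-150, f)) = Mul(Add(-3, f, Mul(9, Pow(f, 2))), Add(-150, f)) = Mul(Add(-150, f), Add(-3, f, Mul(9, Pow(f, 2)))))
Add(Function('v')(0), -39132) = Add(Add(450, Mul(-1349, Pow(0, 2)), Mul(-153, 0), Mul(9, Pow(0, 3))), -39132) = Add(Add(450, Mul(-1349, 0), 0, Mul(9, 0)), -39132) = Add(Add(450, 0, 0, 0), -39132) = Add(450, -39132) = -38682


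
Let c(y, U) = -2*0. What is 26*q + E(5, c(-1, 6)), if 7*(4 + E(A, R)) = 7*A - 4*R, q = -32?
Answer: -831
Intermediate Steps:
c(y, U) = 0
E(A, R) = -4 + A - 4*R/7 (E(A, R) = -4 + (7*A - 4*R)/7 = -4 + (-4*R + 7*A)/7 = -4 + (A - 4*R/7) = -4 + A - 4*R/7)
26*q + E(5, c(-1, 6)) = 26*(-32) + (-4 + 5 - 4/7*0) = -832 + (-4 + 5 + 0) = -832 + 1 = -831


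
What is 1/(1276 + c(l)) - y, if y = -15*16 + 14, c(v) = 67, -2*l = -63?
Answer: 303519/1343 ≈ 226.00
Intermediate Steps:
l = 63/2 (l = -1/2*(-63) = 63/2 ≈ 31.500)
y = -226 (y = -240 + 14 = -226)
1/(1276 + c(l)) - y = 1/(1276 + 67) - 1*(-226) = 1/1343 + 226 = 303519/1343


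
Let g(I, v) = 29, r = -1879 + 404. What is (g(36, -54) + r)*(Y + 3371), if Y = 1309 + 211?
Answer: -7072386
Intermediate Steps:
r = -1475
Y = 1520
(g(36, -54) + r)*(Y + 3371) = (29 - 1475)*(1520 + 3371) = -1446*4891 = -7072386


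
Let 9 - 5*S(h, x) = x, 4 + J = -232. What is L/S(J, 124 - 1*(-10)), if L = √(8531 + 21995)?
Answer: -√30526/25 ≈ -6.9887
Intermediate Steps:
J = -236 (J = -4 - 232 = -236)
S(h, x) = 9/5 - x/5
L = √30526 ≈ 174.72
L/S(J, 124 - 1*(-10)) = √30526/(9/5 - (124 - 1*(-10))/5) = √30526/(9/5 - (124 + 10)/5) = √30526/(9/5 - ⅕*134) = √30526/(9/5 - 134/5) = √30526/(-25) = √30526*(-1/25) = -√30526/25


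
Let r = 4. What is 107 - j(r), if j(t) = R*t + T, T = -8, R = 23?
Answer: 23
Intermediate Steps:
j(t) = -8 + 23*t (j(t) = 23*t - 8 = -8 + 23*t)
107 - j(r) = 107 - (-8 + 23*4) = 107 - (-8 + 92) = 107 - 1*84 = 107 - 84 = 23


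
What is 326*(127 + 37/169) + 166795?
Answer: 35197355/169 ≈ 2.0827e+5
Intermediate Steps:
326*(127 + 37/169) + 166795 = 326*(21500/169) + 166795 = 7009000/169 + 166795 = 35197355/169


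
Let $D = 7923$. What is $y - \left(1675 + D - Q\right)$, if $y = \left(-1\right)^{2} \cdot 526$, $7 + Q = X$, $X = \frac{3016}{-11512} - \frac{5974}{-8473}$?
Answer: $- \frac{110691639848}{12192647} \approx -9078.6$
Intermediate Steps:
$X = \frac{5402265}{12192647}$ ($X = 3016 \left(- \frac{1}{11512}\right) - - \frac{5974}{8473} = - \frac{377}{1439} + \frac{5974}{8473} = \frac{5402265}{12192647} \approx 0.44308$)
$Q = - \frac{79946264}{12192647}$ ($Q = -7 + \frac{5402265}{12192647} = - \frac{79946264}{12192647} \approx -6.5569$)
$y = 526$ ($y = 1 \cdot 526 = 526$)
$y - \left(1675 + D - Q\right) = 526 - \frac{117104972170}{12192647} = - \frac{110691639848}{12192647}$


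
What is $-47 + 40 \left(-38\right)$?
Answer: $-1567$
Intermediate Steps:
$-47 + 40 \left(-38\right) = -47 - 1520 = -1567$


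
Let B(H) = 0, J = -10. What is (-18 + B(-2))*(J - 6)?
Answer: 288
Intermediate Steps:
(-18 + B(-2))*(J - 6) = (-18 + 0)*(-10 - 6) = -18*(-16) = 288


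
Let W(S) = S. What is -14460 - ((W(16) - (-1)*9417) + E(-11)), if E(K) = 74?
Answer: -23967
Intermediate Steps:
-14460 - ((W(16) - (-1)*9417) + E(-11)) = -14460 - ((16 - (-1)*9417) + 74) = -14460 - ((16 - 1*(-9417)) + 74) = -14460 - ((16 + 9417) + 74) = -14460 - (9433 + 74) = -14460 - 1*9507 = -14460 - 9507 = -23967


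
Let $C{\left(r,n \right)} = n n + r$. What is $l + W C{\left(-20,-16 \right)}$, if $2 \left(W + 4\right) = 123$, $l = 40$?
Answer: $13610$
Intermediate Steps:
$C{\left(r,n \right)} = r + n^{2}$ ($C{\left(r,n \right)} = n^{2} + r = r + n^{2}$)
$W = \frac{115}{2}$ ($W = -4 + \frac{1}{2} \cdot 123 = -4 + \frac{123}{2} = \frac{115}{2} \approx 57.5$)
$l + W C{\left(-20,-16 \right)} = 40 + \frac{115 \left(-20 + \left(-16\right)^{2}\right)}{2} = 40 + \frac{115 \left(-20 + 256\right)}{2} = 40 + \frac{115}{2} \cdot 236 = 40 + 13570 = 13610$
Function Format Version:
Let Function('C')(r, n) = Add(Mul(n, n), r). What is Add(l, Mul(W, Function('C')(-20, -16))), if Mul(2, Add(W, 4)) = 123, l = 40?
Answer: 13610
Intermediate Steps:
Function('C')(r, n) = Add(r, Pow(n, 2)) (Function('C')(r, n) = Add(Pow(n, 2), r) = Add(r, Pow(n, 2)))
W = Rational(115, 2) (W = Add(-4, Mul(Rational(1, 2), 123)) = Add(-4, Rational(123, 2)) = Rational(115, 2) ≈ 57.500)
Add(l, Mul(W, Function('C')(-20, -16))) = Add(40, Mul(Rational(115, 2), Add(-20, Pow(-16, 2)))) = Add(40, Mul(Rational(115, 2), Add(-20, 256))) = Add(40, Mul(Rational(115, 2), 236)) = Add(40, 13570) = 13610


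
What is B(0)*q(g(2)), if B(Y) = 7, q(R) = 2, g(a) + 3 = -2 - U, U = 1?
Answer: 14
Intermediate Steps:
g(a) = -6 (g(a) = -3 + (-2 - 1*1) = -3 + (-2 - 1) = -3 - 3 = -6)
B(0)*q(g(2)) = 7*2 = 14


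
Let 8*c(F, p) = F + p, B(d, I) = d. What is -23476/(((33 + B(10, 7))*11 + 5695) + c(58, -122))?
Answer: -5869/1540 ≈ -3.8110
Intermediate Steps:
c(F, p) = F/8 + p/8 (c(F, p) = (F + p)/8 = F/8 + p/8)
-23476/(((33 + B(10, 7))*11 + 5695) + c(58, -122)) = -23476/(((33 + 10)*11 + 5695) + ((1/8)*58 + (1/8)*(-122))) = -23476/((43*11 + 5695) + (29/4 - 61/4)) = -23476/((473 + 5695) - 8) = -23476/(6168 - 8) = -23476/6160 = -23476*1/6160 = -5869/1540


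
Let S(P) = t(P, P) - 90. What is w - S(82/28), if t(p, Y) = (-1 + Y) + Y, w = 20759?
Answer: 145909/7 ≈ 20844.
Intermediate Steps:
t(p, Y) = -1 + 2*Y
S(P) = -91 + 2*P (S(P) = (-1 + 2*P) - 90 = -91 + 2*P)
w - S(82/28) = 20759 - (-91 + 2*(82/28)) = 20759 - (-91 + 2*(82*(1/28))) = 20759 - (-91 + 2*(41/14)) = 20759 - (-91 + 41/7) = 20759 - 1*(-596/7) = 20759 + 596/7 = 145909/7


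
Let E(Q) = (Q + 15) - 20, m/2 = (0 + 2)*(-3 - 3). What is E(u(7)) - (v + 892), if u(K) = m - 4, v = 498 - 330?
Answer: -1093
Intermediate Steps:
v = 168
m = -24 (m = 2*((0 + 2)*(-3 - 3)) = 2*(2*(-6)) = 2*(-12) = -24)
u(K) = -28 (u(K) = -24 - 4 = -28)
E(Q) = -5 + Q (E(Q) = (15 + Q) - 20 = -5 + Q)
E(u(7)) - (v + 892) = (-5 - 28) - (168 + 892) = -33 - 1*1060 = -33 - 1060 = -1093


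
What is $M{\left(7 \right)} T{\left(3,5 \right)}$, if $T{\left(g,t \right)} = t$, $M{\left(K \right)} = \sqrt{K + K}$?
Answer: $5 \sqrt{14} \approx 18.708$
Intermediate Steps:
$M{\left(K \right)} = \sqrt{2} \sqrt{K}$ ($M{\left(K \right)} = \sqrt{2 K} = \sqrt{2} \sqrt{K}$)
$M{\left(7 \right)} T{\left(3,5 \right)} = \sqrt{2} \sqrt{7} \cdot 5 = \sqrt{14} \cdot 5 = 5 \sqrt{14}$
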